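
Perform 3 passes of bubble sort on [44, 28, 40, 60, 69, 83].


Initial: [44, 28, 40, 60, 69, 83]
Pass 1: [28, 40, 44, 60, 69, 83] (2 swaps)
Pass 2: [28, 40, 44, 60, 69, 83] (0 swaps)
Pass 3: [28, 40, 44, 60, 69, 83] (0 swaps)

After 3 passes: [28, 40, 44, 60, 69, 83]


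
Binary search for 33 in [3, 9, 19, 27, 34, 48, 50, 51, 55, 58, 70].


Step 1: lo=0, hi=10, mid=5, val=48
Step 2: lo=0, hi=4, mid=2, val=19
Step 3: lo=3, hi=4, mid=3, val=27
Step 4: lo=4, hi=4, mid=4, val=34

Not found


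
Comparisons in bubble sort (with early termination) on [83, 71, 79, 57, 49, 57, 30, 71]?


Algorithm: bubble sort (with early termination)
Input: [83, 71, 79, 57, 49, 57, 30, 71]
Sorted: [30, 49, 57, 57, 71, 71, 79, 83]

28


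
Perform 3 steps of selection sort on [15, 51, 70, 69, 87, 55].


Initial: [15, 51, 70, 69, 87, 55]
Step 1: min=15 at 0
  Swap: [15, 51, 70, 69, 87, 55]
Step 2: min=51 at 1
  Swap: [15, 51, 70, 69, 87, 55]
Step 3: min=55 at 5
  Swap: [15, 51, 55, 69, 87, 70]

After 3 steps: [15, 51, 55, 69, 87, 70]


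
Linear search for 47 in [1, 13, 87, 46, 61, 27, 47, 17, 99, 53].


i=0: 1!=47
i=1: 13!=47
i=2: 87!=47
i=3: 46!=47
i=4: 61!=47
i=5: 27!=47
i=6: 47==47 found!

Found at 6, 7 comps


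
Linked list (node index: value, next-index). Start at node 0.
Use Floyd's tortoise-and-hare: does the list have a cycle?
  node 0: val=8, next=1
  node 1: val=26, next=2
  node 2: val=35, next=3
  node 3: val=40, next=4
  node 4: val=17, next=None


Floyd's tortoise (slow, +1) and hare (fast, +2):
  init: slow=0, fast=0
  step 1: slow=1, fast=2
  step 2: slow=2, fast=4
  step 3: fast -> None, no cycle

Cycle: no


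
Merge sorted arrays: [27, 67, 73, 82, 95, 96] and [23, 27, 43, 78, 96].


Take 23 from B
Take 27 from A
Take 27 from B
Take 43 from B
Take 67 from A
Take 73 from A
Take 78 from B
Take 82 from A
Take 95 from A
Take 96 from A

Merged: [23, 27, 27, 43, 67, 73, 78, 82, 95, 96, 96]


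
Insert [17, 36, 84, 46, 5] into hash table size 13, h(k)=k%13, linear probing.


Insert 17: h=4 -> slot 4
Insert 36: h=10 -> slot 10
Insert 84: h=6 -> slot 6
Insert 46: h=7 -> slot 7
Insert 5: h=5 -> slot 5

Table: [None, None, None, None, 17, 5, 84, 46, None, None, 36, None, None]


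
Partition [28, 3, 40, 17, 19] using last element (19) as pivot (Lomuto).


Pivot: 19
  3 <= 19: swap -> [3, 28, 40, 17, 19]
  17 <= 19: swap -> [3, 17, 40, 28, 19]
Place pivot at 2: [3, 17, 19, 28, 40]

Partitioned: [3, 17, 19, 28, 40]


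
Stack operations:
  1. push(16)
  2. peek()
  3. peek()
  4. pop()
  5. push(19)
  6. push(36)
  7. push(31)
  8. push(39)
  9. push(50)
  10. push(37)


push(16) -> [16]
peek()->16
peek()->16
pop()->16, []
push(19) -> [19]
push(36) -> [19, 36]
push(31) -> [19, 36, 31]
push(39) -> [19, 36, 31, 39]
push(50) -> [19, 36, 31, 39, 50]
push(37) -> [19, 36, 31, 39, 50, 37]

Final stack: [19, 36, 31, 39, 50, 37]


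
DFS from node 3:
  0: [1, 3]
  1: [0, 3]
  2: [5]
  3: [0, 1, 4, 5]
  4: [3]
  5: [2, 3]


Visit 3, push [5, 4, 1, 0]
Visit 0, push [1]
Visit 1, push []
Visit 4, push []
Visit 5, push [2]
Visit 2, push []

DFS order: [3, 0, 1, 4, 5, 2]


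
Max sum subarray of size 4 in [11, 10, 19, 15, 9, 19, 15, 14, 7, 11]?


[0:4]: 55
[1:5]: 53
[2:6]: 62
[3:7]: 58
[4:8]: 57
[5:9]: 55
[6:10]: 47

Max: 62 at [2:6]


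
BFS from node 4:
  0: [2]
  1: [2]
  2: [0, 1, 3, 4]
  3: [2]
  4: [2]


Visit 4, enqueue [2]
Visit 2, enqueue [0, 1, 3]
Visit 0, enqueue []
Visit 1, enqueue []
Visit 3, enqueue []

BFS order: [4, 2, 0, 1, 3]


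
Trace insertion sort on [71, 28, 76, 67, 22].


Initial: [71, 28, 76, 67, 22]
Insert 28: [28, 71, 76, 67, 22]
Insert 76: [28, 71, 76, 67, 22]
Insert 67: [28, 67, 71, 76, 22]
Insert 22: [22, 28, 67, 71, 76]

Sorted: [22, 28, 67, 71, 76]


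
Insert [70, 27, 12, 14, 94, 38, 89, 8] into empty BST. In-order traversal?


Insert 70: root
Insert 27: L from 70
Insert 12: L from 70 -> L from 27
Insert 14: L from 70 -> L from 27 -> R from 12
Insert 94: R from 70
Insert 38: L from 70 -> R from 27
Insert 89: R from 70 -> L from 94
Insert 8: L from 70 -> L from 27 -> L from 12

In-order: [8, 12, 14, 27, 38, 70, 89, 94]


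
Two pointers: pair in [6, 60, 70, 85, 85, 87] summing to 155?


lo=0(6)+hi=5(87)=93
lo=1(60)+hi=5(87)=147
lo=2(70)+hi=5(87)=157
lo=2(70)+hi=4(85)=155

Yes: 70+85=155


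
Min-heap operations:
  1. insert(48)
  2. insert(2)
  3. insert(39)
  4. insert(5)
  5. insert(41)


insert(48) -> [48]
insert(2) -> [2, 48]
insert(39) -> [2, 48, 39]
insert(5) -> [2, 5, 39, 48]
insert(41) -> [2, 5, 39, 48, 41]

Final heap: [2, 5, 39, 48, 41]


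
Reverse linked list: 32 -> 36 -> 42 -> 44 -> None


Step 1: curr=32, set curr.next=prev(None) | reversed so far: 32
Step 2: curr=36, set curr.next=prev(32) | reversed so far: 36 -> 32
Step 3: curr=42, set curr.next=prev(36) | reversed so far: 42 -> 36 -> 32
Step 4: curr=44, set curr.next=prev(42) | reversed so far: 44 -> 42 -> 36 -> 32

44 -> 42 -> 36 -> 32 -> None


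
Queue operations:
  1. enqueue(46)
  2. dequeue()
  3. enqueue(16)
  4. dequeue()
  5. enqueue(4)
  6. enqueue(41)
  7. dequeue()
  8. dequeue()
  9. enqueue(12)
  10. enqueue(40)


enqueue(46) -> [46]
dequeue()->46, []
enqueue(16) -> [16]
dequeue()->16, []
enqueue(4) -> [4]
enqueue(41) -> [4, 41]
dequeue()->4, [41]
dequeue()->41, []
enqueue(12) -> [12]
enqueue(40) -> [12, 40]

Final queue: [12, 40]


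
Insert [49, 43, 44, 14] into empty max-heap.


Insert 49: [49]
Insert 43: [49, 43]
Insert 44: [49, 43, 44]
Insert 14: [49, 43, 44, 14]

Final heap: [49, 43, 44, 14]


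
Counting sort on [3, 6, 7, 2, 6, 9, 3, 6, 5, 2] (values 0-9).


Input: [3, 6, 7, 2, 6, 9, 3, 6, 5, 2]
Counts: [0, 0, 2, 2, 0, 1, 3, 1, 0, 1]

Sorted: [2, 2, 3, 3, 5, 6, 6, 6, 7, 9]


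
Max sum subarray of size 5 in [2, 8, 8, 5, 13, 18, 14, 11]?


[0:5]: 36
[1:6]: 52
[2:7]: 58
[3:8]: 61

Max: 61 at [3:8]


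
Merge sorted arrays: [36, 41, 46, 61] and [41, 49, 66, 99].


Take 36 from A
Take 41 from A
Take 41 from B
Take 46 from A
Take 49 from B
Take 61 from A

Merged: [36, 41, 41, 46, 49, 61, 66, 99]


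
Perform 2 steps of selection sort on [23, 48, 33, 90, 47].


Initial: [23, 48, 33, 90, 47]
Step 1: min=23 at 0
  Swap: [23, 48, 33, 90, 47]
Step 2: min=33 at 2
  Swap: [23, 33, 48, 90, 47]

After 2 steps: [23, 33, 48, 90, 47]


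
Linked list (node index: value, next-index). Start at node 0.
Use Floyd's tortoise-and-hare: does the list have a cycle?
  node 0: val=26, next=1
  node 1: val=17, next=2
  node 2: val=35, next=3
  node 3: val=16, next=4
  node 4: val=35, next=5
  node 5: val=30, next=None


Floyd's tortoise (slow, +1) and hare (fast, +2):
  init: slow=0, fast=0
  step 1: slow=1, fast=2
  step 2: slow=2, fast=4
  step 3: fast 4->5->None, no cycle

Cycle: no


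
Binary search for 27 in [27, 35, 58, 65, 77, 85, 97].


Step 1: lo=0, hi=6, mid=3, val=65
Step 2: lo=0, hi=2, mid=1, val=35
Step 3: lo=0, hi=0, mid=0, val=27

Found at index 0


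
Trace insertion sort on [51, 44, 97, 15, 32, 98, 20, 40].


Initial: [51, 44, 97, 15, 32, 98, 20, 40]
Insert 44: [44, 51, 97, 15, 32, 98, 20, 40]
Insert 97: [44, 51, 97, 15, 32, 98, 20, 40]
Insert 15: [15, 44, 51, 97, 32, 98, 20, 40]
Insert 32: [15, 32, 44, 51, 97, 98, 20, 40]
Insert 98: [15, 32, 44, 51, 97, 98, 20, 40]
Insert 20: [15, 20, 32, 44, 51, 97, 98, 40]
Insert 40: [15, 20, 32, 40, 44, 51, 97, 98]

Sorted: [15, 20, 32, 40, 44, 51, 97, 98]


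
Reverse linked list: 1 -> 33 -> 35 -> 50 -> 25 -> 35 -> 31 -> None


Step 1: curr=1, set curr.next=prev(None) | reversed so far: 1
Step 2: curr=33, set curr.next=prev(1) | reversed so far: 33 -> 1
Step 3: curr=35, set curr.next=prev(33) | reversed so far: 35 -> 33 -> 1
Step 4: curr=50, set curr.next=prev(35) | reversed so far: 50 -> 35 -> 33 -> 1
Step 5: curr=25, set curr.next=prev(50) | reversed so far: 25 -> 50 -> 35 -> 33 -> 1
Step 6: curr=35, set curr.next=prev(25) | reversed so far: 35 -> 25 -> 50 -> 35 -> 33 -> 1
Step 7: curr=31, set curr.next=prev(35) | reversed so far: 31 -> 35 -> 25 -> 50 -> 35 -> 33 -> 1

31 -> 35 -> 25 -> 50 -> 35 -> 33 -> 1 -> None


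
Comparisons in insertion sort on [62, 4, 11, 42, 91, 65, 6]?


Algorithm: insertion sort
Input: [62, 4, 11, 42, 91, 65, 6]
Sorted: [4, 6, 11, 42, 62, 65, 91]

14


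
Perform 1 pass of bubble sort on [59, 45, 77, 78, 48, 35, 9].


Initial: [59, 45, 77, 78, 48, 35, 9]
Pass 1: [45, 59, 77, 48, 35, 9, 78] (4 swaps)

After 1 pass: [45, 59, 77, 48, 35, 9, 78]


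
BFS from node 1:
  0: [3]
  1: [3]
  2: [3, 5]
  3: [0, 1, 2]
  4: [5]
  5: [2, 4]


Visit 1, enqueue [3]
Visit 3, enqueue [0, 2]
Visit 0, enqueue []
Visit 2, enqueue [5]
Visit 5, enqueue [4]
Visit 4, enqueue []

BFS order: [1, 3, 0, 2, 5, 4]


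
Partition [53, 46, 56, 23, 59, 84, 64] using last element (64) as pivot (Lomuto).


Pivot: 64
  53 <= 64: advance i (no swap)
  46 <= 64: advance i (no swap)
  56 <= 64: advance i (no swap)
  23 <= 64: advance i (no swap)
  59 <= 64: advance i (no swap)
Place pivot at 5: [53, 46, 56, 23, 59, 64, 84]

Partitioned: [53, 46, 56, 23, 59, 64, 84]


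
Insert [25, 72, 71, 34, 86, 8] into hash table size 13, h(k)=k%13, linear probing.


Insert 25: h=12 -> slot 12
Insert 72: h=7 -> slot 7
Insert 71: h=6 -> slot 6
Insert 34: h=8 -> slot 8
Insert 86: h=8, 1 probes -> slot 9
Insert 8: h=8, 2 probes -> slot 10

Table: [None, None, None, None, None, None, 71, 72, 34, 86, 8, None, 25]


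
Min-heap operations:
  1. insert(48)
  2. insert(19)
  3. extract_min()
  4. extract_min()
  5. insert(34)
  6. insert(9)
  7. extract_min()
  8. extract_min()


insert(48) -> [48]
insert(19) -> [19, 48]
extract_min()->19, [48]
extract_min()->48, []
insert(34) -> [34]
insert(9) -> [9, 34]
extract_min()->9, [34]
extract_min()->34, []

Final heap: []


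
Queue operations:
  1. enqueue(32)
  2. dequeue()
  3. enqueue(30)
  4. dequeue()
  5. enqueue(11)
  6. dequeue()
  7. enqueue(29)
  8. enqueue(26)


enqueue(32) -> [32]
dequeue()->32, []
enqueue(30) -> [30]
dequeue()->30, []
enqueue(11) -> [11]
dequeue()->11, []
enqueue(29) -> [29]
enqueue(26) -> [29, 26]

Final queue: [29, 26]


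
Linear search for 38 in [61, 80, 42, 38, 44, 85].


i=0: 61!=38
i=1: 80!=38
i=2: 42!=38
i=3: 38==38 found!

Found at 3, 4 comps


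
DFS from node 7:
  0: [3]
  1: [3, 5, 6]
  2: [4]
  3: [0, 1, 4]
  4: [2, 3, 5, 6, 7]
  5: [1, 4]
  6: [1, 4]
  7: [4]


Visit 7, push [4]
Visit 4, push [6, 5, 3, 2]
Visit 2, push []
Visit 3, push [1, 0]
Visit 0, push []
Visit 1, push [6, 5]
Visit 5, push []
Visit 6, push []

DFS order: [7, 4, 2, 3, 0, 1, 5, 6]


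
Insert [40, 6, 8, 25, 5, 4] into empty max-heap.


Insert 40: [40]
Insert 6: [40, 6]
Insert 8: [40, 6, 8]
Insert 25: [40, 25, 8, 6]
Insert 5: [40, 25, 8, 6, 5]
Insert 4: [40, 25, 8, 6, 5, 4]

Final heap: [40, 25, 8, 6, 5, 4]


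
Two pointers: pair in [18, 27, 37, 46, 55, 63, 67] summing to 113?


lo=0(18)+hi=6(67)=85
lo=1(27)+hi=6(67)=94
lo=2(37)+hi=6(67)=104
lo=3(46)+hi=6(67)=113

Yes: 46+67=113


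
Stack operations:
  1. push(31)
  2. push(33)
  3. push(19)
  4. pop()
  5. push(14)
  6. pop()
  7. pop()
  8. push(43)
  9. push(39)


push(31) -> [31]
push(33) -> [31, 33]
push(19) -> [31, 33, 19]
pop()->19, [31, 33]
push(14) -> [31, 33, 14]
pop()->14, [31, 33]
pop()->33, [31]
push(43) -> [31, 43]
push(39) -> [31, 43, 39]

Final stack: [31, 43, 39]


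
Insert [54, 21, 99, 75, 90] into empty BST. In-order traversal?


Insert 54: root
Insert 21: L from 54
Insert 99: R from 54
Insert 75: R from 54 -> L from 99
Insert 90: R from 54 -> L from 99 -> R from 75

In-order: [21, 54, 75, 90, 99]


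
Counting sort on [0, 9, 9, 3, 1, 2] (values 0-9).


Input: [0, 9, 9, 3, 1, 2]
Counts: [1, 1, 1, 1, 0, 0, 0, 0, 0, 2]

Sorted: [0, 1, 2, 3, 9, 9]


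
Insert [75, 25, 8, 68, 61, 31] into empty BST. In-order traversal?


Insert 75: root
Insert 25: L from 75
Insert 8: L from 75 -> L from 25
Insert 68: L from 75 -> R from 25
Insert 61: L from 75 -> R from 25 -> L from 68
Insert 31: L from 75 -> R from 25 -> L from 68 -> L from 61

In-order: [8, 25, 31, 61, 68, 75]


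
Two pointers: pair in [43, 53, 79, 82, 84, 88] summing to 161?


lo=0(43)+hi=5(88)=131
lo=1(53)+hi=5(88)=141
lo=2(79)+hi=5(88)=167
lo=2(79)+hi=4(84)=163
lo=2(79)+hi=3(82)=161

Yes: 79+82=161


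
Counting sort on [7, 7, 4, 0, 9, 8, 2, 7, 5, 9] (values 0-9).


Input: [7, 7, 4, 0, 9, 8, 2, 7, 5, 9]
Counts: [1, 0, 1, 0, 1, 1, 0, 3, 1, 2]

Sorted: [0, 2, 4, 5, 7, 7, 7, 8, 9, 9]


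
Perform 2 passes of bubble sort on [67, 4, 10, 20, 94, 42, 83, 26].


Initial: [67, 4, 10, 20, 94, 42, 83, 26]
Pass 1: [4, 10, 20, 67, 42, 83, 26, 94] (6 swaps)
Pass 2: [4, 10, 20, 42, 67, 26, 83, 94] (2 swaps)

After 2 passes: [4, 10, 20, 42, 67, 26, 83, 94]


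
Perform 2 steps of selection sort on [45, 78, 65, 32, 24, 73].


Initial: [45, 78, 65, 32, 24, 73]
Step 1: min=24 at 4
  Swap: [24, 78, 65, 32, 45, 73]
Step 2: min=32 at 3
  Swap: [24, 32, 65, 78, 45, 73]

After 2 steps: [24, 32, 65, 78, 45, 73]


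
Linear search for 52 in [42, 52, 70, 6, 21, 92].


i=0: 42!=52
i=1: 52==52 found!

Found at 1, 2 comps


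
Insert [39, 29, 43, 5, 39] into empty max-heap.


Insert 39: [39]
Insert 29: [39, 29]
Insert 43: [43, 29, 39]
Insert 5: [43, 29, 39, 5]
Insert 39: [43, 39, 39, 5, 29]

Final heap: [43, 39, 39, 5, 29]


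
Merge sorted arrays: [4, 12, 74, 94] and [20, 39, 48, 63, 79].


Take 4 from A
Take 12 from A
Take 20 from B
Take 39 from B
Take 48 from B
Take 63 from B
Take 74 from A
Take 79 from B

Merged: [4, 12, 20, 39, 48, 63, 74, 79, 94]


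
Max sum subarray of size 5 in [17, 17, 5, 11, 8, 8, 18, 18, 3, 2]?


[0:5]: 58
[1:6]: 49
[2:7]: 50
[3:8]: 63
[4:9]: 55
[5:10]: 49

Max: 63 at [3:8]


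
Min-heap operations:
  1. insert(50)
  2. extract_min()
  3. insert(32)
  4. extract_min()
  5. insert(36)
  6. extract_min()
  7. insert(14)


insert(50) -> [50]
extract_min()->50, []
insert(32) -> [32]
extract_min()->32, []
insert(36) -> [36]
extract_min()->36, []
insert(14) -> [14]

Final heap: [14]


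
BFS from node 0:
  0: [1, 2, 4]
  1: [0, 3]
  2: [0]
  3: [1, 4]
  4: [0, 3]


Visit 0, enqueue [1, 2, 4]
Visit 1, enqueue [3]
Visit 2, enqueue []
Visit 4, enqueue []
Visit 3, enqueue []

BFS order: [0, 1, 2, 4, 3]


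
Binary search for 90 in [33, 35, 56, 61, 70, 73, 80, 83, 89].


Step 1: lo=0, hi=8, mid=4, val=70
Step 2: lo=5, hi=8, mid=6, val=80
Step 3: lo=7, hi=8, mid=7, val=83
Step 4: lo=8, hi=8, mid=8, val=89

Not found


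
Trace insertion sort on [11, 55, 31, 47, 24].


Initial: [11, 55, 31, 47, 24]
Insert 55: [11, 55, 31, 47, 24]
Insert 31: [11, 31, 55, 47, 24]
Insert 47: [11, 31, 47, 55, 24]
Insert 24: [11, 24, 31, 47, 55]

Sorted: [11, 24, 31, 47, 55]


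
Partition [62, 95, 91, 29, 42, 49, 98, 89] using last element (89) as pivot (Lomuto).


Pivot: 89
  62 <= 89: advance i (no swap)
  29 <= 89: swap -> [62, 29, 91, 95, 42, 49, 98, 89]
  42 <= 89: swap -> [62, 29, 42, 95, 91, 49, 98, 89]
  49 <= 89: swap -> [62, 29, 42, 49, 91, 95, 98, 89]
Place pivot at 4: [62, 29, 42, 49, 89, 95, 98, 91]

Partitioned: [62, 29, 42, 49, 89, 95, 98, 91]


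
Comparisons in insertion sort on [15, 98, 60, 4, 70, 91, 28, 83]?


Algorithm: insertion sort
Input: [15, 98, 60, 4, 70, 91, 28, 83]
Sorted: [4, 15, 28, 60, 70, 83, 91, 98]

18


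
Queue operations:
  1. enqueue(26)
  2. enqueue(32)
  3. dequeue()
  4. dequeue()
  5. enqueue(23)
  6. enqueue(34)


enqueue(26) -> [26]
enqueue(32) -> [26, 32]
dequeue()->26, [32]
dequeue()->32, []
enqueue(23) -> [23]
enqueue(34) -> [23, 34]

Final queue: [23, 34]


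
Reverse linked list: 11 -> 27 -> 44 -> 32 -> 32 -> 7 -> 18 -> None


Step 1: curr=11, set curr.next=prev(None) | reversed so far: 11
Step 2: curr=27, set curr.next=prev(11) | reversed so far: 27 -> 11
Step 3: curr=44, set curr.next=prev(27) | reversed so far: 44 -> 27 -> 11
Step 4: curr=32, set curr.next=prev(44) | reversed so far: 32 -> 44 -> 27 -> 11
Step 5: curr=32, set curr.next=prev(32) | reversed so far: 32 -> 32 -> 44 -> 27 -> 11
Step 6: curr=7, set curr.next=prev(32) | reversed so far: 7 -> 32 -> 32 -> 44 -> 27 -> 11
Step 7: curr=18, set curr.next=prev(7) | reversed so far: 18 -> 7 -> 32 -> 32 -> 44 -> 27 -> 11

18 -> 7 -> 32 -> 32 -> 44 -> 27 -> 11 -> None


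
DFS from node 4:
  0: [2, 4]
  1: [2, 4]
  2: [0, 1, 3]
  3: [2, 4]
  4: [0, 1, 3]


Visit 4, push [3, 1, 0]
Visit 0, push [2]
Visit 2, push [3, 1]
Visit 1, push []
Visit 3, push []

DFS order: [4, 0, 2, 1, 3]


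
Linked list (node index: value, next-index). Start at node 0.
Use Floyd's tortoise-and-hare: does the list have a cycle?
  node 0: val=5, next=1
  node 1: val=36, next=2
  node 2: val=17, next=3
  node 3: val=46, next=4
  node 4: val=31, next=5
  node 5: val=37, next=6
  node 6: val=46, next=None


Floyd's tortoise (slow, +1) and hare (fast, +2):
  init: slow=0, fast=0
  step 1: slow=1, fast=2
  step 2: slow=2, fast=4
  step 3: slow=3, fast=6
  step 4: fast -> None, no cycle

Cycle: no


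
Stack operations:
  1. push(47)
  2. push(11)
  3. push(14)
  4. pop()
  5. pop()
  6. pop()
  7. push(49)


push(47) -> [47]
push(11) -> [47, 11]
push(14) -> [47, 11, 14]
pop()->14, [47, 11]
pop()->11, [47]
pop()->47, []
push(49) -> [49]

Final stack: [49]


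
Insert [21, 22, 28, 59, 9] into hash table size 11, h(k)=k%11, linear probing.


Insert 21: h=10 -> slot 10
Insert 22: h=0 -> slot 0
Insert 28: h=6 -> slot 6
Insert 59: h=4 -> slot 4
Insert 9: h=9 -> slot 9

Table: [22, None, None, None, 59, None, 28, None, None, 9, 21]


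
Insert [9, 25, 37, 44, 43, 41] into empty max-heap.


Insert 9: [9]
Insert 25: [25, 9]
Insert 37: [37, 9, 25]
Insert 44: [44, 37, 25, 9]
Insert 43: [44, 43, 25, 9, 37]
Insert 41: [44, 43, 41, 9, 37, 25]

Final heap: [44, 43, 41, 9, 37, 25]


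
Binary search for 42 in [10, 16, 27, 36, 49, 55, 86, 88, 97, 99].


Step 1: lo=0, hi=9, mid=4, val=49
Step 2: lo=0, hi=3, mid=1, val=16
Step 3: lo=2, hi=3, mid=2, val=27
Step 4: lo=3, hi=3, mid=3, val=36

Not found


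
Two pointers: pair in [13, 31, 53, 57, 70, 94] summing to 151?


lo=0(13)+hi=5(94)=107
lo=1(31)+hi=5(94)=125
lo=2(53)+hi=5(94)=147
lo=3(57)+hi=5(94)=151

Yes: 57+94=151


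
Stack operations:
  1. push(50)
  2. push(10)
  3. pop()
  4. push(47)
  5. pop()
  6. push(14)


push(50) -> [50]
push(10) -> [50, 10]
pop()->10, [50]
push(47) -> [50, 47]
pop()->47, [50]
push(14) -> [50, 14]

Final stack: [50, 14]


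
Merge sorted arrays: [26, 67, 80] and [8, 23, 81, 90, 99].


Take 8 from B
Take 23 from B
Take 26 from A
Take 67 from A
Take 80 from A

Merged: [8, 23, 26, 67, 80, 81, 90, 99]


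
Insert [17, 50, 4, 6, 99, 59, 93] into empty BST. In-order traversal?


Insert 17: root
Insert 50: R from 17
Insert 4: L from 17
Insert 6: L from 17 -> R from 4
Insert 99: R from 17 -> R from 50
Insert 59: R from 17 -> R from 50 -> L from 99
Insert 93: R from 17 -> R from 50 -> L from 99 -> R from 59

In-order: [4, 6, 17, 50, 59, 93, 99]


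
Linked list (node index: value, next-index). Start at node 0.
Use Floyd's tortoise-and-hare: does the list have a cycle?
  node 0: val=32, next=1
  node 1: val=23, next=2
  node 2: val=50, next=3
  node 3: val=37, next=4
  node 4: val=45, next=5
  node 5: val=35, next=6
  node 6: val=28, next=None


Floyd's tortoise (slow, +1) and hare (fast, +2):
  init: slow=0, fast=0
  step 1: slow=1, fast=2
  step 2: slow=2, fast=4
  step 3: slow=3, fast=6
  step 4: fast -> None, no cycle

Cycle: no


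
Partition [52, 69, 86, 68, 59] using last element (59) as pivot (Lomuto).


Pivot: 59
  52 <= 59: advance i (no swap)
Place pivot at 1: [52, 59, 86, 68, 69]

Partitioned: [52, 59, 86, 68, 69]


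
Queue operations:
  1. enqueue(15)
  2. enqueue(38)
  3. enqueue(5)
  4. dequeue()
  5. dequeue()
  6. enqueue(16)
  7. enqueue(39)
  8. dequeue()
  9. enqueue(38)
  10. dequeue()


enqueue(15) -> [15]
enqueue(38) -> [15, 38]
enqueue(5) -> [15, 38, 5]
dequeue()->15, [38, 5]
dequeue()->38, [5]
enqueue(16) -> [5, 16]
enqueue(39) -> [5, 16, 39]
dequeue()->5, [16, 39]
enqueue(38) -> [16, 39, 38]
dequeue()->16, [39, 38]

Final queue: [39, 38]


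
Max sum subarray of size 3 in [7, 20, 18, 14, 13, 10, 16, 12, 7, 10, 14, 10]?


[0:3]: 45
[1:4]: 52
[2:5]: 45
[3:6]: 37
[4:7]: 39
[5:8]: 38
[6:9]: 35
[7:10]: 29
[8:11]: 31
[9:12]: 34

Max: 52 at [1:4]


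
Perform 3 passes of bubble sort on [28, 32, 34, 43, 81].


Initial: [28, 32, 34, 43, 81]
Pass 1: [28, 32, 34, 43, 81] (0 swaps)
Pass 2: [28, 32, 34, 43, 81] (0 swaps)
Pass 3: [28, 32, 34, 43, 81] (0 swaps)

After 3 passes: [28, 32, 34, 43, 81]


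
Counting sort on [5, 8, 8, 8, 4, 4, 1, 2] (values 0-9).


Input: [5, 8, 8, 8, 4, 4, 1, 2]
Counts: [0, 1, 1, 0, 2, 1, 0, 0, 3, 0]

Sorted: [1, 2, 4, 4, 5, 8, 8, 8]


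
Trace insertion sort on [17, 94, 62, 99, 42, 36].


Initial: [17, 94, 62, 99, 42, 36]
Insert 94: [17, 94, 62, 99, 42, 36]
Insert 62: [17, 62, 94, 99, 42, 36]
Insert 99: [17, 62, 94, 99, 42, 36]
Insert 42: [17, 42, 62, 94, 99, 36]
Insert 36: [17, 36, 42, 62, 94, 99]

Sorted: [17, 36, 42, 62, 94, 99]


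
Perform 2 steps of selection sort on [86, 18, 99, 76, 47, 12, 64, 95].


Initial: [86, 18, 99, 76, 47, 12, 64, 95]
Step 1: min=12 at 5
  Swap: [12, 18, 99, 76, 47, 86, 64, 95]
Step 2: min=18 at 1
  Swap: [12, 18, 99, 76, 47, 86, 64, 95]

After 2 steps: [12, 18, 99, 76, 47, 86, 64, 95]


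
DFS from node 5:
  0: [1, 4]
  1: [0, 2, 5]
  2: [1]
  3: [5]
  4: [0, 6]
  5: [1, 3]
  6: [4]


Visit 5, push [3, 1]
Visit 1, push [2, 0]
Visit 0, push [4]
Visit 4, push [6]
Visit 6, push []
Visit 2, push []
Visit 3, push []

DFS order: [5, 1, 0, 4, 6, 2, 3]


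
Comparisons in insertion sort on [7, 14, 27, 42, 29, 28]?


Algorithm: insertion sort
Input: [7, 14, 27, 42, 29, 28]
Sorted: [7, 14, 27, 28, 29, 42]

8


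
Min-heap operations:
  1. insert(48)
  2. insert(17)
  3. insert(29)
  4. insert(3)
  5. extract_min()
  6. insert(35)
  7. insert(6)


insert(48) -> [48]
insert(17) -> [17, 48]
insert(29) -> [17, 48, 29]
insert(3) -> [3, 17, 29, 48]
extract_min()->3, [17, 48, 29]
insert(35) -> [17, 35, 29, 48]
insert(6) -> [6, 17, 29, 48, 35]

Final heap: [6, 17, 29, 48, 35]


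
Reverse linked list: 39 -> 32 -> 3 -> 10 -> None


Step 1: curr=39, set curr.next=prev(None) | reversed so far: 39
Step 2: curr=32, set curr.next=prev(39) | reversed so far: 32 -> 39
Step 3: curr=3, set curr.next=prev(32) | reversed so far: 3 -> 32 -> 39
Step 4: curr=10, set curr.next=prev(3) | reversed so far: 10 -> 3 -> 32 -> 39

10 -> 3 -> 32 -> 39 -> None


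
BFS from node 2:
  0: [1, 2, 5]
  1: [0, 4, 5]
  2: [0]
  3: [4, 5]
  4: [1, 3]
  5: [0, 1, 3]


Visit 2, enqueue [0]
Visit 0, enqueue [1, 5]
Visit 1, enqueue [4]
Visit 5, enqueue [3]
Visit 4, enqueue []
Visit 3, enqueue []

BFS order: [2, 0, 1, 5, 4, 3]


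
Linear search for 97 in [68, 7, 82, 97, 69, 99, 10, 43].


i=0: 68!=97
i=1: 7!=97
i=2: 82!=97
i=3: 97==97 found!

Found at 3, 4 comps


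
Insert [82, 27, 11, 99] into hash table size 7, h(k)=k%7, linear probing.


Insert 82: h=5 -> slot 5
Insert 27: h=6 -> slot 6
Insert 11: h=4 -> slot 4
Insert 99: h=1 -> slot 1

Table: [None, 99, None, None, 11, 82, 27]


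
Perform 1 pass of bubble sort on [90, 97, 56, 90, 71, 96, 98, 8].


Initial: [90, 97, 56, 90, 71, 96, 98, 8]
Pass 1: [90, 56, 90, 71, 96, 97, 8, 98] (5 swaps)

After 1 pass: [90, 56, 90, 71, 96, 97, 8, 98]


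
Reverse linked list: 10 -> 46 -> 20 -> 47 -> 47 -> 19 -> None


Step 1: curr=10, set curr.next=prev(None) | reversed so far: 10
Step 2: curr=46, set curr.next=prev(10) | reversed so far: 46 -> 10
Step 3: curr=20, set curr.next=prev(46) | reversed so far: 20 -> 46 -> 10
Step 4: curr=47, set curr.next=prev(20) | reversed so far: 47 -> 20 -> 46 -> 10
Step 5: curr=47, set curr.next=prev(47) | reversed so far: 47 -> 47 -> 20 -> 46 -> 10
Step 6: curr=19, set curr.next=prev(47) | reversed so far: 19 -> 47 -> 47 -> 20 -> 46 -> 10

19 -> 47 -> 47 -> 20 -> 46 -> 10 -> None


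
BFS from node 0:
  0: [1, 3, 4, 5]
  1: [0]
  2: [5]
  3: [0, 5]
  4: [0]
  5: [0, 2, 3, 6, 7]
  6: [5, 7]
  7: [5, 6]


Visit 0, enqueue [1, 3, 4, 5]
Visit 1, enqueue []
Visit 3, enqueue []
Visit 4, enqueue []
Visit 5, enqueue [2, 6, 7]
Visit 2, enqueue []
Visit 6, enqueue []
Visit 7, enqueue []

BFS order: [0, 1, 3, 4, 5, 2, 6, 7]


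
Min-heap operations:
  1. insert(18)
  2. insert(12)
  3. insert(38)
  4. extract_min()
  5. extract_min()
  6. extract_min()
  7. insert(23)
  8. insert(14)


insert(18) -> [18]
insert(12) -> [12, 18]
insert(38) -> [12, 18, 38]
extract_min()->12, [18, 38]
extract_min()->18, [38]
extract_min()->38, []
insert(23) -> [23]
insert(14) -> [14, 23]

Final heap: [14, 23]


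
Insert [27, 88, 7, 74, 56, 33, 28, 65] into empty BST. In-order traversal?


Insert 27: root
Insert 88: R from 27
Insert 7: L from 27
Insert 74: R from 27 -> L from 88
Insert 56: R from 27 -> L from 88 -> L from 74
Insert 33: R from 27 -> L from 88 -> L from 74 -> L from 56
Insert 28: R from 27 -> L from 88 -> L from 74 -> L from 56 -> L from 33
Insert 65: R from 27 -> L from 88 -> L from 74 -> R from 56

In-order: [7, 27, 28, 33, 56, 65, 74, 88]


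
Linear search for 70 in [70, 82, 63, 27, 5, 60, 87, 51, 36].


i=0: 70==70 found!

Found at 0, 1 comps


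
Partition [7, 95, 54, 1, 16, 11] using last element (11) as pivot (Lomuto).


Pivot: 11
  7 <= 11: advance i (no swap)
  1 <= 11: swap -> [7, 1, 54, 95, 16, 11]
Place pivot at 2: [7, 1, 11, 95, 16, 54]

Partitioned: [7, 1, 11, 95, 16, 54]


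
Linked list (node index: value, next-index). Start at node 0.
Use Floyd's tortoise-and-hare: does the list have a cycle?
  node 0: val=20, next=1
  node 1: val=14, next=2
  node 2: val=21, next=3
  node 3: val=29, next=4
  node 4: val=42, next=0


Floyd's tortoise (slow, +1) and hare (fast, +2):
  init: slow=0, fast=0
  step 1: slow=1, fast=2
  step 2: slow=2, fast=4
  step 3: slow=3, fast=1
  step 4: slow=4, fast=3
  step 5: slow=0, fast=0
  slow == fast at node 0: cycle detected

Cycle: yes


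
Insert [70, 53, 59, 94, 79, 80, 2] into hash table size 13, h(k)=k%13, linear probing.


Insert 70: h=5 -> slot 5
Insert 53: h=1 -> slot 1
Insert 59: h=7 -> slot 7
Insert 94: h=3 -> slot 3
Insert 79: h=1, 1 probes -> slot 2
Insert 80: h=2, 2 probes -> slot 4
Insert 2: h=2, 4 probes -> slot 6

Table: [None, 53, 79, 94, 80, 70, 2, 59, None, None, None, None, None]


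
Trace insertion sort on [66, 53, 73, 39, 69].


Initial: [66, 53, 73, 39, 69]
Insert 53: [53, 66, 73, 39, 69]
Insert 73: [53, 66, 73, 39, 69]
Insert 39: [39, 53, 66, 73, 69]
Insert 69: [39, 53, 66, 69, 73]

Sorted: [39, 53, 66, 69, 73]


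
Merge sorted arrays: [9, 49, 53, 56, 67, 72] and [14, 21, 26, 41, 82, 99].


Take 9 from A
Take 14 from B
Take 21 from B
Take 26 from B
Take 41 from B
Take 49 from A
Take 53 from A
Take 56 from A
Take 67 from A
Take 72 from A

Merged: [9, 14, 21, 26, 41, 49, 53, 56, 67, 72, 82, 99]


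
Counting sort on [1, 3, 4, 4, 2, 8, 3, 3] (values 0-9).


Input: [1, 3, 4, 4, 2, 8, 3, 3]
Counts: [0, 1, 1, 3, 2, 0, 0, 0, 1, 0]

Sorted: [1, 2, 3, 3, 3, 4, 4, 8]


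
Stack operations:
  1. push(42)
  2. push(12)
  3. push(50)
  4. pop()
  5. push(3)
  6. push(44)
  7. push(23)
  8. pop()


push(42) -> [42]
push(12) -> [42, 12]
push(50) -> [42, 12, 50]
pop()->50, [42, 12]
push(3) -> [42, 12, 3]
push(44) -> [42, 12, 3, 44]
push(23) -> [42, 12, 3, 44, 23]
pop()->23, [42, 12, 3, 44]

Final stack: [42, 12, 3, 44]


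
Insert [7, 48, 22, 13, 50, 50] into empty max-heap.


Insert 7: [7]
Insert 48: [48, 7]
Insert 22: [48, 7, 22]
Insert 13: [48, 13, 22, 7]
Insert 50: [50, 48, 22, 7, 13]
Insert 50: [50, 48, 50, 7, 13, 22]

Final heap: [50, 48, 50, 7, 13, 22]


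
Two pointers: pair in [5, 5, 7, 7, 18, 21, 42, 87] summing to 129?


lo=0(5)+hi=7(87)=92
lo=1(5)+hi=7(87)=92
lo=2(7)+hi=7(87)=94
lo=3(7)+hi=7(87)=94
lo=4(18)+hi=7(87)=105
lo=5(21)+hi=7(87)=108
lo=6(42)+hi=7(87)=129

Yes: 42+87=129


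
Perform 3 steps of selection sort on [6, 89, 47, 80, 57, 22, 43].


Initial: [6, 89, 47, 80, 57, 22, 43]
Step 1: min=6 at 0
  Swap: [6, 89, 47, 80, 57, 22, 43]
Step 2: min=22 at 5
  Swap: [6, 22, 47, 80, 57, 89, 43]
Step 3: min=43 at 6
  Swap: [6, 22, 43, 80, 57, 89, 47]

After 3 steps: [6, 22, 43, 80, 57, 89, 47]


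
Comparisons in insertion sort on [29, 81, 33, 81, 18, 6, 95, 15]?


Algorithm: insertion sort
Input: [29, 81, 33, 81, 18, 6, 95, 15]
Sorted: [6, 15, 18, 29, 33, 81, 81, 95]

21


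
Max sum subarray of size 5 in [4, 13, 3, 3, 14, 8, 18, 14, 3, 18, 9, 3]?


[0:5]: 37
[1:6]: 41
[2:7]: 46
[3:8]: 57
[4:9]: 57
[5:10]: 61
[6:11]: 62
[7:12]: 47

Max: 62 at [6:11]


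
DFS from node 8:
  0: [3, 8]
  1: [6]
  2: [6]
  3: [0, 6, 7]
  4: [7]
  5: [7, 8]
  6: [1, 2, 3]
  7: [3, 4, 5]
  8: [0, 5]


Visit 8, push [5, 0]
Visit 0, push [3]
Visit 3, push [7, 6]
Visit 6, push [2, 1]
Visit 1, push []
Visit 2, push []
Visit 7, push [5, 4]
Visit 4, push []
Visit 5, push []

DFS order: [8, 0, 3, 6, 1, 2, 7, 4, 5]


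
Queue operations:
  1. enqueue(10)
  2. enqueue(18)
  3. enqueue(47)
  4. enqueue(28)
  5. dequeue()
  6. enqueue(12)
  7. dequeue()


enqueue(10) -> [10]
enqueue(18) -> [10, 18]
enqueue(47) -> [10, 18, 47]
enqueue(28) -> [10, 18, 47, 28]
dequeue()->10, [18, 47, 28]
enqueue(12) -> [18, 47, 28, 12]
dequeue()->18, [47, 28, 12]

Final queue: [47, 28, 12]


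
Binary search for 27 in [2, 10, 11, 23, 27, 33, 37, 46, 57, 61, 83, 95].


Step 1: lo=0, hi=11, mid=5, val=33
Step 2: lo=0, hi=4, mid=2, val=11
Step 3: lo=3, hi=4, mid=3, val=23
Step 4: lo=4, hi=4, mid=4, val=27

Found at index 4


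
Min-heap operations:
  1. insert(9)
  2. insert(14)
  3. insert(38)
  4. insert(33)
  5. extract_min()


insert(9) -> [9]
insert(14) -> [9, 14]
insert(38) -> [9, 14, 38]
insert(33) -> [9, 14, 38, 33]
extract_min()->9, [14, 33, 38]

Final heap: [14, 33, 38]


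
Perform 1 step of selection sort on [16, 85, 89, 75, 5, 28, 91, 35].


Initial: [16, 85, 89, 75, 5, 28, 91, 35]
Step 1: min=5 at 4
  Swap: [5, 85, 89, 75, 16, 28, 91, 35]

After 1 step: [5, 85, 89, 75, 16, 28, 91, 35]


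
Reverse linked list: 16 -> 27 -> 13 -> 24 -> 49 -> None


Step 1: curr=16, set curr.next=prev(None) | reversed so far: 16
Step 2: curr=27, set curr.next=prev(16) | reversed so far: 27 -> 16
Step 3: curr=13, set curr.next=prev(27) | reversed so far: 13 -> 27 -> 16
Step 4: curr=24, set curr.next=prev(13) | reversed so far: 24 -> 13 -> 27 -> 16
Step 5: curr=49, set curr.next=prev(24) | reversed so far: 49 -> 24 -> 13 -> 27 -> 16

49 -> 24 -> 13 -> 27 -> 16 -> None


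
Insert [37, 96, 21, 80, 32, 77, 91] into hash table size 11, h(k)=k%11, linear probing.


Insert 37: h=4 -> slot 4
Insert 96: h=8 -> slot 8
Insert 21: h=10 -> slot 10
Insert 80: h=3 -> slot 3
Insert 32: h=10, 1 probes -> slot 0
Insert 77: h=0, 1 probes -> slot 1
Insert 91: h=3, 2 probes -> slot 5

Table: [32, 77, None, 80, 37, 91, None, None, 96, None, 21]


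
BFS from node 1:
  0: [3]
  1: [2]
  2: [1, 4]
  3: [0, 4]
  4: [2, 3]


Visit 1, enqueue [2]
Visit 2, enqueue [4]
Visit 4, enqueue [3]
Visit 3, enqueue [0]
Visit 0, enqueue []

BFS order: [1, 2, 4, 3, 0]


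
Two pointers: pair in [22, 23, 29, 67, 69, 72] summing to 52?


lo=0(22)+hi=5(72)=94
lo=0(22)+hi=4(69)=91
lo=0(22)+hi=3(67)=89
lo=0(22)+hi=2(29)=51
lo=1(23)+hi=2(29)=52

Yes: 23+29=52


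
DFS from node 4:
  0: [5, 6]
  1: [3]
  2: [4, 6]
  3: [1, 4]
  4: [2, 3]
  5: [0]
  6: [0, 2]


Visit 4, push [3, 2]
Visit 2, push [6]
Visit 6, push [0]
Visit 0, push [5]
Visit 5, push []
Visit 3, push [1]
Visit 1, push []

DFS order: [4, 2, 6, 0, 5, 3, 1]


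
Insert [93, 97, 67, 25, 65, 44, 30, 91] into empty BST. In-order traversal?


Insert 93: root
Insert 97: R from 93
Insert 67: L from 93
Insert 25: L from 93 -> L from 67
Insert 65: L from 93 -> L from 67 -> R from 25
Insert 44: L from 93 -> L from 67 -> R from 25 -> L from 65
Insert 30: L from 93 -> L from 67 -> R from 25 -> L from 65 -> L from 44
Insert 91: L from 93 -> R from 67

In-order: [25, 30, 44, 65, 67, 91, 93, 97]


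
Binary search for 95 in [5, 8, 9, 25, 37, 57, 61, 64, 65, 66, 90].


Step 1: lo=0, hi=10, mid=5, val=57
Step 2: lo=6, hi=10, mid=8, val=65
Step 3: lo=9, hi=10, mid=9, val=66
Step 4: lo=10, hi=10, mid=10, val=90

Not found


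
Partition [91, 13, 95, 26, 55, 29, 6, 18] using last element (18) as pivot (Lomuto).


Pivot: 18
  13 <= 18: swap -> [13, 91, 95, 26, 55, 29, 6, 18]
  6 <= 18: swap -> [13, 6, 95, 26, 55, 29, 91, 18]
Place pivot at 2: [13, 6, 18, 26, 55, 29, 91, 95]

Partitioned: [13, 6, 18, 26, 55, 29, 91, 95]


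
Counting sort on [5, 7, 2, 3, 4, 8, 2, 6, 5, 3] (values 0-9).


Input: [5, 7, 2, 3, 4, 8, 2, 6, 5, 3]
Counts: [0, 0, 2, 2, 1, 2, 1, 1, 1, 0]

Sorted: [2, 2, 3, 3, 4, 5, 5, 6, 7, 8]


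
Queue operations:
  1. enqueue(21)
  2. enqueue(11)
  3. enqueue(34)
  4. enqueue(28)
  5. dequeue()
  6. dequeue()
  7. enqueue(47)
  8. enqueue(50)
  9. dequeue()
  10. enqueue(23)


enqueue(21) -> [21]
enqueue(11) -> [21, 11]
enqueue(34) -> [21, 11, 34]
enqueue(28) -> [21, 11, 34, 28]
dequeue()->21, [11, 34, 28]
dequeue()->11, [34, 28]
enqueue(47) -> [34, 28, 47]
enqueue(50) -> [34, 28, 47, 50]
dequeue()->34, [28, 47, 50]
enqueue(23) -> [28, 47, 50, 23]

Final queue: [28, 47, 50, 23]


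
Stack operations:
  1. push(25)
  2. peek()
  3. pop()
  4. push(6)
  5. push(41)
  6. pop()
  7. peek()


push(25) -> [25]
peek()->25
pop()->25, []
push(6) -> [6]
push(41) -> [6, 41]
pop()->41, [6]
peek()->6

Final stack: [6]


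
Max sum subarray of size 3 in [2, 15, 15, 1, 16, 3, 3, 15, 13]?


[0:3]: 32
[1:4]: 31
[2:5]: 32
[3:6]: 20
[4:7]: 22
[5:8]: 21
[6:9]: 31

Max: 32 at [0:3]


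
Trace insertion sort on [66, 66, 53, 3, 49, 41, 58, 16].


Initial: [66, 66, 53, 3, 49, 41, 58, 16]
Insert 66: [66, 66, 53, 3, 49, 41, 58, 16]
Insert 53: [53, 66, 66, 3, 49, 41, 58, 16]
Insert 3: [3, 53, 66, 66, 49, 41, 58, 16]
Insert 49: [3, 49, 53, 66, 66, 41, 58, 16]
Insert 41: [3, 41, 49, 53, 66, 66, 58, 16]
Insert 58: [3, 41, 49, 53, 58, 66, 66, 16]
Insert 16: [3, 16, 41, 49, 53, 58, 66, 66]

Sorted: [3, 16, 41, 49, 53, 58, 66, 66]


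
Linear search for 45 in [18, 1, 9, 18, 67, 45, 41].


i=0: 18!=45
i=1: 1!=45
i=2: 9!=45
i=3: 18!=45
i=4: 67!=45
i=5: 45==45 found!

Found at 5, 6 comps


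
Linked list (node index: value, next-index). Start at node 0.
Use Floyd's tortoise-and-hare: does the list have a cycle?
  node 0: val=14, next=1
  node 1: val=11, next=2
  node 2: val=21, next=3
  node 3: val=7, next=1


Floyd's tortoise (slow, +1) and hare (fast, +2):
  init: slow=0, fast=0
  step 1: slow=1, fast=2
  step 2: slow=2, fast=1
  step 3: slow=3, fast=3
  slow == fast at node 3: cycle detected

Cycle: yes


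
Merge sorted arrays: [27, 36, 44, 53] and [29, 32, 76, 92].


Take 27 from A
Take 29 from B
Take 32 from B
Take 36 from A
Take 44 from A
Take 53 from A

Merged: [27, 29, 32, 36, 44, 53, 76, 92]


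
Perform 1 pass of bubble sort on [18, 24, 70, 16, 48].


Initial: [18, 24, 70, 16, 48]
Pass 1: [18, 24, 16, 48, 70] (2 swaps)

After 1 pass: [18, 24, 16, 48, 70]


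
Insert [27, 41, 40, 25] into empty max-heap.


Insert 27: [27]
Insert 41: [41, 27]
Insert 40: [41, 27, 40]
Insert 25: [41, 27, 40, 25]

Final heap: [41, 27, 40, 25]


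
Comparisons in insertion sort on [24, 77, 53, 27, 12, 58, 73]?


Algorithm: insertion sort
Input: [24, 77, 53, 27, 12, 58, 73]
Sorted: [12, 24, 27, 53, 58, 73, 77]

14


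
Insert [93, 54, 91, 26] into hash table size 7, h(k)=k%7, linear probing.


Insert 93: h=2 -> slot 2
Insert 54: h=5 -> slot 5
Insert 91: h=0 -> slot 0
Insert 26: h=5, 1 probes -> slot 6

Table: [91, None, 93, None, None, 54, 26]


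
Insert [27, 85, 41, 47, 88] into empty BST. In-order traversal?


Insert 27: root
Insert 85: R from 27
Insert 41: R from 27 -> L from 85
Insert 47: R from 27 -> L from 85 -> R from 41
Insert 88: R from 27 -> R from 85

In-order: [27, 41, 47, 85, 88]


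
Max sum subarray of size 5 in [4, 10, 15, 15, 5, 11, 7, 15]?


[0:5]: 49
[1:6]: 56
[2:7]: 53
[3:8]: 53

Max: 56 at [1:6]


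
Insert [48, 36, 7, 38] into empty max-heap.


Insert 48: [48]
Insert 36: [48, 36]
Insert 7: [48, 36, 7]
Insert 38: [48, 38, 7, 36]

Final heap: [48, 38, 7, 36]


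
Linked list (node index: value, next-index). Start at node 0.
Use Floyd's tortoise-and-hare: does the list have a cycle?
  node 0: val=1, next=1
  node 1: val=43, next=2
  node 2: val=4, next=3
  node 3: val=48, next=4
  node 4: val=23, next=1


Floyd's tortoise (slow, +1) and hare (fast, +2):
  init: slow=0, fast=0
  step 1: slow=1, fast=2
  step 2: slow=2, fast=4
  step 3: slow=3, fast=2
  step 4: slow=4, fast=4
  slow == fast at node 4: cycle detected

Cycle: yes


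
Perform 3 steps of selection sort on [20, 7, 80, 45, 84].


Initial: [20, 7, 80, 45, 84]
Step 1: min=7 at 1
  Swap: [7, 20, 80, 45, 84]
Step 2: min=20 at 1
  Swap: [7, 20, 80, 45, 84]
Step 3: min=45 at 3
  Swap: [7, 20, 45, 80, 84]

After 3 steps: [7, 20, 45, 80, 84]


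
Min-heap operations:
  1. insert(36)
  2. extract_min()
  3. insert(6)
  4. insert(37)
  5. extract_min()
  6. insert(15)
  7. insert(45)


insert(36) -> [36]
extract_min()->36, []
insert(6) -> [6]
insert(37) -> [6, 37]
extract_min()->6, [37]
insert(15) -> [15, 37]
insert(45) -> [15, 37, 45]

Final heap: [15, 37, 45]


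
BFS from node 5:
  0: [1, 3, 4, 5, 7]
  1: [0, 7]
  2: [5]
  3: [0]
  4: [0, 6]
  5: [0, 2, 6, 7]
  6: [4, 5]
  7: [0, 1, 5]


Visit 5, enqueue [0, 2, 6, 7]
Visit 0, enqueue [1, 3, 4]
Visit 2, enqueue []
Visit 6, enqueue []
Visit 7, enqueue []
Visit 1, enqueue []
Visit 3, enqueue []
Visit 4, enqueue []

BFS order: [5, 0, 2, 6, 7, 1, 3, 4]


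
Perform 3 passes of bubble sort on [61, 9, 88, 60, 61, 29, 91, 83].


Initial: [61, 9, 88, 60, 61, 29, 91, 83]
Pass 1: [9, 61, 60, 61, 29, 88, 83, 91] (5 swaps)
Pass 2: [9, 60, 61, 29, 61, 83, 88, 91] (3 swaps)
Pass 3: [9, 60, 29, 61, 61, 83, 88, 91] (1 swaps)

After 3 passes: [9, 60, 29, 61, 61, 83, 88, 91]


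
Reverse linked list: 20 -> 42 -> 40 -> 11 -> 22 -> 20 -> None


Step 1: curr=20, set curr.next=prev(None) | reversed so far: 20
Step 2: curr=42, set curr.next=prev(20) | reversed so far: 42 -> 20
Step 3: curr=40, set curr.next=prev(42) | reversed so far: 40 -> 42 -> 20
Step 4: curr=11, set curr.next=prev(40) | reversed so far: 11 -> 40 -> 42 -> 20
Step 5: curr=22, set curr.next=prev(11) | reversed so far: 22 -> 11 -> 40 -> 42 -> 20
Step 6: curr=20, set curr.next=prev(22) | reversed so far: 20 -> 22 -> 11 -> 40 -> 42 -> 20

20 -> 22 -> 11 -> 40 -> 42 -> 20 -> None


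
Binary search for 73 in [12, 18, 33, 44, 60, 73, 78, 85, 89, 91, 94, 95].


Step 1: lo=0, hi=11, mid=5, val=73

Found at index 5


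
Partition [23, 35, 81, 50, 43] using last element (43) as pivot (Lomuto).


Pivot: 43
  23 <= 43: advance i (no swap)
  35 <= 43: advance i (no swap)
Place pivot at 2: [23, 35, 43, 50, 81]

Partitioned: [23, 35, 43, 50, 81]


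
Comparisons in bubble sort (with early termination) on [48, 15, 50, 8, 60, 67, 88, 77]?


Algorithm: bubble sort (with early termination)
Input: [48, 15, 50, 8, 60, 67, 88, 77]
Sorted: [8, 15, 48, 50, 60, 67, 77, 88]

22


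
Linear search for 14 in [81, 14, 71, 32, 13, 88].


i=0: 81!=14
i=1: 14==14 found!

Found at 1, 2 comps


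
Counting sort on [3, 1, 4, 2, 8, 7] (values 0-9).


Input: [3, 1, 4, 2, 8, 7]
Counts: [0, 1, 1, 1, 1, 0, 0, 1, 1, 0]

Sorted: [1, 2, 3, 4, 7, 8]


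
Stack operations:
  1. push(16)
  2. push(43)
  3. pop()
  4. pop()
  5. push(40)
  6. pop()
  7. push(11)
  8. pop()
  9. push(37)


push(16) -> [16]
push(43) -> [16, 43]
pop()->43, [16]
pop()->16, []
push(40) -> [40]
pop()->40, []
push(11) -> [11]
pop()->11, []
push(37) -> [37]

Final stack: [37]
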